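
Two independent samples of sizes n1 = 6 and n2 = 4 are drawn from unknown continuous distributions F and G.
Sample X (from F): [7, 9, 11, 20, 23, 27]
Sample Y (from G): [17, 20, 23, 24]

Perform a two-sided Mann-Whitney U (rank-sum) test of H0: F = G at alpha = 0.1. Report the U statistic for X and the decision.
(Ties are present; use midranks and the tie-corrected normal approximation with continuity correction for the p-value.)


Step 1: Combine and sort all 10 observations; assign midranks.
sorted (value, group): (7,X), (9,X), (11,X), (17,Y), (20,X), (20,Y), (23,X), (23,Y), (24,Y), (27,X)
ranks: 7->1, 9->2, 11->3, 17->4, 20->5.5, 20->5.5, 23->7.5, 23->7.5, 24->9, 27->10
Step 2: Rank sum for X: R1 = 1 + 2 + 3 + 5.5 + 7.5 + 10 = 29.
Step 3: U_X = R1 - n1(n1+1)/2 = 29 - 6*7/2 = 29 - 21 = 8.
       U_Y = n1*n2 - U_X = 24 - 8 = 16.
Step 4: Ties are present, so use the tie-corrected normal approximation (with continuity correction) for the p-value.
Step 5: p-value = 0.452793; compare to alpha = 0.1. fail to reject H0.

U_X = 8, p = 0.452793, fail to reject H0 at alpha = 0.1.


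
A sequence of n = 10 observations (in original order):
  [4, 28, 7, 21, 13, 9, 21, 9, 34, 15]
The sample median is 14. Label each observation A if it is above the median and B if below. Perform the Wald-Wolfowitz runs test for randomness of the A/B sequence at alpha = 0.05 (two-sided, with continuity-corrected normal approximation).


Step 1: Compute median = 14; label A = above, B = below.
Labels in order: BABABBABAA  (n_A = 5, n_B = 5)
Step 2: Count runs R = 8.
Step 3: Under H0 (random ordering), E[R] = 2*n_A*n_B/(n_A+n_B) + 1 = 2*5*5/10 + 1 = 6.0000.
        Var[R] = 2*n_A*n_B*(2*n_A*n_B - n_A - n_B) / ((n_A+n_B)^2 * (n_A+n_B-1)) = 2000/900 = 2.2222.
        SD[R] = 1.4907.
Step 4: Continuity-corrected z = (R - 0.5 - E[R]) / SD[R] = (8 - 0.5 - 6.0000) / 1.4907 = 1.0062.
Step 5: Two-sided p-value via normal approximation = 2*(1 - Phi(|z|)) = 0.314305.
Step 6: alpha = 0.05. fail to reject H0.

R = 8, z = 1.0062, p = 0.314305, fail to reject H0.


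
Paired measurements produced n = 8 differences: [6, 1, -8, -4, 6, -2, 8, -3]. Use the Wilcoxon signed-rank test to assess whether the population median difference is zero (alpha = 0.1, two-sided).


Step 1: Drop any zero differences (none here) and take |d_i|.
|d| = [6, 1, 8, 4, 6, 2, 8, 3]
Step 2: Midrank |d_i| (ties get averaged ranks).
ranks: |6|->5.5, |1|->1, |8|->7.5, |4|->4, |6|->5.5, |2|->2, |8|->7.5, |3|->3
Step 3: Attach original signs; sum ranks with positive sign and with negative sign.
W+ = 5.5 + 1 + 5.5 + 7.5 = 19.5
W- = 7.5 + 4 + 2 + 3 = 16.5
(Check: W+ + W- = 36 should equal n(n+1)/2 = 36.)
Step 4: Test statistic W = min(W+, W-) = 16.5.
Step 5: Ties in |d|, so use the tie-corrected normal approximation.
        E[W] = n(n+1)/4 = 8*9/4 = 18.
        Tie groups: |d|=6 (t=2), |d|=8 (t=2); sum(t^3 - t) = 12.
        Var[W] = n(n+1)(2n+1)/24 - sum(t^3-t)/48 = 1224/24 - 12/48 = 50.75.
        z = (W - E[W]) / sqrt(Var[W]) = (16.5 - 18) / 7.1239 = -0.2106.
        Two-sided p = 2*Phi(z) = 0.833232.
Step 6: alpha = 0.1. fail to reject H0.

W+ = 19.5, W- = 16.5, W = min = 16.5, p = 0.833232, fail to reject H0.


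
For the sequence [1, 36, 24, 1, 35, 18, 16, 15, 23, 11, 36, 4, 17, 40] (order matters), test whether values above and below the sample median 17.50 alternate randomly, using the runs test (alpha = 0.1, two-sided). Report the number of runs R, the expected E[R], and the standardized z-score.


Step 1: Compute median = 17.50; label A = above, B = below.
Labels in order: BAABAABBABABBA  (n_A = 7, n_B = 7)
Step 2: Count runs R = 10.
Step 3: Under H0 (random ordering), E[R] = 2*n_A*n_B/(n_A+n_B) + 1 = 2*7*7/14 + 1 = 8.0000.
        Var[R] = 2*n_A*n_B*(2*n_A*n_B - n_A - n_B) / ((n_A+n_B)^2 * (n_A+n_B-1)) = 8232/2548 = 3.2308.
        SD[R] = 1.7974.
Step 4: Continuity-corrected z = (R - 0.5 - E[R]) / SD[R] = (10 - 0.5 - 8.0000) / 1.7974 = 0.8345.
Step 5: Two-sided p-value via normal approximation = 2*(1 - Phi(|z|)) = 0.403986.
Step 6: alpha = 0.1. fail to reject H0.

R = 10, z = 0.8345, p = 0.403986, fail to reject H0.


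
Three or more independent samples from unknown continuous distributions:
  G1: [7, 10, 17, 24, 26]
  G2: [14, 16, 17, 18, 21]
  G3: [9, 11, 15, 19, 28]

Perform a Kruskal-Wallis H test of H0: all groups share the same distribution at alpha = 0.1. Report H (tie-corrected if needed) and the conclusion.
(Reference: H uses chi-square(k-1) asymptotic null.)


Step 1: Combine all N = 15 observations and assign midranks.
sorted (value, group, rank): (7,G1,1), (9,G3,2), (10,G1,3), (11,G3,4), (14,G2,5), (15,G3,6), (16,G2,7), (17,G1,8.5), (17,G2,8.5), (18,G2,10), (19,G3,11), (21,G2,12), (24,G1,13), (26,G1,14), (28,G3,15)
Step 2: Sum ranks within each group.
R_1 = 39.5 (n_1 = 5)
R_2 = 42.5 (n_2 = 5)
R_3 = 38 (n_3 = 5)
Step 3: H = 12/(N(N+1)) * sum(R_i^2/n_i) - 3(N+1)
     = 12/(15*16) * (39.5^2/5 + 42.5^2/5 + 38^2/5) - 3*16
     = 0.050000 * 962.1 - 48
     = 0.105000.
Step 4: Ties present; correction factor C = 1 - 6/(15^3 - 15) = 0.998214. Corrected H = 0.105000 / 0.998214 = 0.105188.
Step 5: Under H0, H ~ chi^2(2); p-value = 0.948765.
Step 6: alpha = 0.1. fail to reject H0.

H = 0.1052, df = 2, p = 0.948765, fail to reject H0.


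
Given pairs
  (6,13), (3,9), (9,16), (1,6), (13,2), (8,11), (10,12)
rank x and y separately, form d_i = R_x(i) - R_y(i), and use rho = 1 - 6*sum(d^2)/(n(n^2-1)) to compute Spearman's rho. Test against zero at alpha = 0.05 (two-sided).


Step 1: Rank x and y separately (midranks; no ties here).
rank(x): 6->3, 3->2, 9->5, 1->1, 13->7, 8->4, 10->6
rank(y): 13->6, 9->3, 16->7, 6->2, 2->1, 11->4, 12->5
Step 2: d_i = R_x(i) - R_y(i); compute d_i^2.
  (3-6)^2=9, (2-3)^2=1, (5-7)^2=4, (1-2)^2=1, (7-1)^2=36, (4-4)^2=0, (6-5)^2=1
sum(d^2) = 52.
Step 3: rho = 1 - 6*52 / (7*(7^2 - 1)) = 1 - 312/336 = 0.071429.
Step 4: Under H0, t = rho * sqrt((n-2)/(1-rho^2)) = 0.1601 ~ t(5).
Step 5: Two-sided p-value from the t-distribution with 5 df = 0.879048.
Step 6: alpha = 0.05. fail to reject H0.

rho = 0.0714, p = 0.879048, fail to reject H0 at alpha = 0.05.


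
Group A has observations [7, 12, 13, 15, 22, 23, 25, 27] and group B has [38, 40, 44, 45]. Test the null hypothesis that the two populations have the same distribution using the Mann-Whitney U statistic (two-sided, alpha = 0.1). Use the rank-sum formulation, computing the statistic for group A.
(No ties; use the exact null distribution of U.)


Step 1: Combine and sort all 12 observations; assign midranks.
sorted (value, group): (7,X), (12,X), (13,X), (15,X), (22,X), (23,X), (25,X), (27,X), (38,Y), (40,Y), (44,Y), (45,Y)
ranks: 7->1, 12->2, 13->3, 15->4, 22->5, 23->6, 25->7, 27->8, 38->9, 40->10, 44->11, 45->12
Step 2: Rank sum for X: R1 = 1 + 2 + 3 + 4 + 5 + 6 + 7 + 8 = 36.
Step 3: U_X = R1 - n1(n1+1)/2 = 36 - 8*9/2 = 36 - 36 = 0.
       U_Y = n1*n2 - U_X = 32 - 0 = 32.
Step 4: No ties, so the exact null distribution of U (based on enumerating the C(12,8) = 495 equally likely rank assignments) gives the two-sided p-value.
Step 5: p-value = 0.004040; compare to alpha = 0.1. reject H0.

U_X = 0, p = 0.004040, reject H0 at alpha = 0.1.


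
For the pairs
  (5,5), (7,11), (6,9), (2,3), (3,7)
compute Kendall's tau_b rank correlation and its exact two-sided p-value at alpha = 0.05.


Step 1: Enumerate the 10 unordered pairs (i,j) with i<j and classify each by sign(x_j-x_i) * sign(y_j-y_i).
  (1,2):dx=+2,dy=+6->C; (1,3):dx=+1,dy=+4->C; (1,4):dx=-3,dy=-2->C; (1,5):dx=-2,dy=+2->D
  (2,3):dx=-1,dy=-2->C; (2,4):dx=-5,dy=-8->C; (2,5):dx=-4,dy=-4->C; (3,4):dx=-4,dy=-6->C
  (3,5):dx=-3,dy=-2->C; (4,5):dx=+1,dy=+4->C
Step 2: C = 9, D = 1, total pairs = 10.
Step 3: tau = (C - D)/(n(n-1)/2) = (9 - 1)/10 = 0.800000.
Step 4: Exact two-sided p-value (enumerate n! = 120 permutations of y under H0): p = 0.083333.
Step 5: alpha = 0.05. fail to reject H0.

tau_b = 0.8000 (C=9, D=1), p = 0.083333, fail to reject H0.


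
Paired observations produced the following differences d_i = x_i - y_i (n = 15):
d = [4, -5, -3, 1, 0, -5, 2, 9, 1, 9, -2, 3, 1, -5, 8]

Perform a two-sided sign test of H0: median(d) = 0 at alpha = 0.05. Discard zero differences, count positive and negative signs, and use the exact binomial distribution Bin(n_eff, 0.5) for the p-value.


Step 1: Discard zero differences. Original n = 15; n_eff = number of nonzero differences = 14.
Nonzero differences (with sign): +4, -5, -3, +1, -5, +2, +9, +1, +9, -2, +3, +1, -5, +8
Step 2: Count signs: positive = 9, negative = 5.
Step 3: Under H0: P(positive) = 0.5, so the number of positives S ~ Bin(14, 0.5).
Step 4: Two-sided exact p-value = sum of Bin(14,0.5) probabilities at or below the observed probability = 0.423950.
Step 5: alpha = 0.05. fail to reject H0.

n_eff = 14, pos = 9, neg = 5, p = 0.423950, fail to reject H0.


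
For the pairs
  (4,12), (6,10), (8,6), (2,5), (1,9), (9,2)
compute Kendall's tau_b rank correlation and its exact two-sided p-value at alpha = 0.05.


Step 1: Enumerate the 15 unordered pairs (i,j) with i<j and classify each by sign(x_j-x_i) * sign(y_j-y_i).
  (1,2):dx=+2,dy=-2->D; (1,3):dx=+4,dy=-6->D; (1,4):dx=-2,dy=-7->C; (1,5):dx=-3,dy=-3->C
  (1,6):dx=+5,dy=-10->D; (2,3):dx=+2,dy=-4->D; (2,4):dx=-4,dy=-5->C; (2,5):dx=-5,dy=-1->C
  (2,6):dx=+3,dy=-8->D; (3,4):dx=-6,dy=-1->C; (3,5):dx=-7,dy=+3->D; (3,6):dx=+1,dy=-4->D
  (4,5):dx=-1,dy=+4->D; (4,6):dx=+7,dy=-3->D; (5,6):dx=+8,dy=-7->D
Step 2: C = 5, D = 10, total pairs = 15.
Step 3: tau = (C - D)/(n(n-1)/2) = (5 - 10)/15 = -0.333333.
Step 4: Exact two-sided p-value (enumerate n! = 720 permutations of y under H0): p = 0.469444.
Step 5: alpha = 0.05. fail to reject H0.

tau_b = -0.3333 (C=5, D=10), p = 0.469444, fail to reject H0.


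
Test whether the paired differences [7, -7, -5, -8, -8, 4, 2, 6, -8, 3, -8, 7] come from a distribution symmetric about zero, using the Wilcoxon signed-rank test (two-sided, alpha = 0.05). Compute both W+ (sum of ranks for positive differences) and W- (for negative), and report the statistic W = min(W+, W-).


Step 1: Drop any zero differences (none here) and take |d_i|.
|d| = [7, 7, 5, 8, 8, 4, 2, 6, 8, 3, 8, 7]
Step 2: Midrank |d_i| (ties get averaged ranks).
ranks: |7|->7, |7|->7, |5|->4, |8|->10.5, |8|->10.5, |4|->3, |2|->1, |6|->5, |8|->10.5, |3|->2, |8|->10.5, |7|->7
Step 3: Attach original signs; sum ranks with positive sign and with negative sign.
W+ = 7 + 3 + 1 + 5 + 2 + 7 = 25
W- = 7 + 4 + 10.5 + 10.5 + 10.5 + 10.5 = 53
(Check: W+ + W- = 78 should equal n(n+1)/2 = 78.)
Step 4: Test statistic W = min(W+, W-) = 25.
Step 5: Ties in |d|, so use the tie-corrected normal approximation.
        E[W] = n(n+1)/4 = 12*13/4 = 39.
        Tie groups: |d|=7 (t=3), |d|=8 (t=4); sum(t^3 - t) = 84.
        Var[W] = n(n+1)(2n+1)/24 - sum(t^3-t)/48 = 3900/24 - 84/48 = 160.75.
        z = (W - E[W]) / sqrt(Var[W]) = (25 - 39) / 12.6787 = -1.1042.
        Two-sided p = 2*Phi(z) = 0.269501.
Step 6: alpha = 0.05. fail to reject H0.

W+ = 25, W- = 53, W = min = 25, p = 0.269501, fail to reject H0.


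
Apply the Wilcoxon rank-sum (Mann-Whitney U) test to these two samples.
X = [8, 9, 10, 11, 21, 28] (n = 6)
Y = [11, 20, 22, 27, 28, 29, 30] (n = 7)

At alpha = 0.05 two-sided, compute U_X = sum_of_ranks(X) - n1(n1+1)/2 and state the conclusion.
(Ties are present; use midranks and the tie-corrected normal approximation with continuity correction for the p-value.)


Step 1: Combine and sort all 13 observations; assign midranks.
sorted (value, group): (8,X), (9,X), (10,X), (11,X), (11,Y), (20,Y), (21,X), (22,Y), (27,Y), (28,X), (28,Y), (29,Y), (30,Y)
ranks: 8->1, 9->2, 10->3, 11->4.5, 11->4.5, 20->6, 21->7, 22->8, 27->9, 28->10.5, 28->10.5, 29->12, 30->13
Step 2: Rank sum for X: R1 = 1 + 2 + 3 + 4.5 + 7 + 10.5 = 28.
Step 3: U_X = R1 - n1(n1+1)/2 = 28 - 6*7/2 = 28 - 21 = 7.
       U_Y = n1*n2 - U_X = 42 - 7 = 35.
Step 4: Ties are present, so use the tie-corrected normal approximation (with continuity correction) for the p-value.
Step 5: p-value = 0.053126; compare to alpha = 0.05. fail to reject H0.

U_X = 7, p = 0.053126, fail to reject H0 at alpha = 0.05.


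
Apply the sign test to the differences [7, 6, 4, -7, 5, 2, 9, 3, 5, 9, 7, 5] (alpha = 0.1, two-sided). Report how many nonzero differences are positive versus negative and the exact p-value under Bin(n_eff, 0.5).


Step 1: Discard zero differences. Original n = 12; n_eff = number of nonzero differences = 12.
Nonzero differences (with sign): +7, +6, +4, -7, +5, +2, +9, +3, +5, +9, +7, +5
Step 2: Count signs: positive = 11, negative = 1.
Step 3: Under H0: P(positive) = 0.5, so the number of positives S ~ Bin(12, 0.5).
Step 4: Two-sided exact p-value = sum of Bin(12,0.5) probabilities at or below the observed probability = 0.006348.
Step 5: alpha = 0.1. reject H0.

n_eff = 12, pos = 11, neg = 1, p = 0.006348, reject H0.


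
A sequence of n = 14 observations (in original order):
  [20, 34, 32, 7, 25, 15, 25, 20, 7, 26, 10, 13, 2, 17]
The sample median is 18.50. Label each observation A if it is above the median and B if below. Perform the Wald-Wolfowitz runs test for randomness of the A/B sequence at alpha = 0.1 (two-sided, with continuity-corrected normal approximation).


Step 1: Compute median = 18.50; label A = above, B = below.
Labels in order: AAABABAABABBBB  (n_A = 7, n_B = 7)
Step 2: Count runs R = 8.
Step 3: Under H0 (random ordering), E[R] = 2*n_A*n_B/(n_A+n_B) + 1 = 2*7*7/14 + 1 = 8.0000.
        Var[R] = 2*n_A*n_B*(2*n_A*n_B - n_A - n_B) / ((n_A+n_B)^2 * (n_A+n_B-1)) = 8232/2548 = 3.2308.
        SD[R] = 1.7974.
Step 4: R = E[R], so z = 0 with no continuity correction.
Step 5: Two-sided p-value via normal approximation = 2*(1 - Phi(|z|)) = 1.000000.
Step 6: alpha = 0.1. fail to reject H0.

R = 8, z = 0.0000, p = 1.000000, fail to reject H0.


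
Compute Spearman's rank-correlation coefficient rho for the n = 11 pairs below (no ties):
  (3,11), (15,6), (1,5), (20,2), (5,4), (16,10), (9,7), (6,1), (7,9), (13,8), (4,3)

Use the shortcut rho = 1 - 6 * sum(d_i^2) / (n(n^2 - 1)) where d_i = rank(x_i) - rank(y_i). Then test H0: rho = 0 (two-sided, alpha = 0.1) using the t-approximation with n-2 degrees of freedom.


Step 1: Rank x and y separately (midranks; no ties here).
rank(x): 3->2, 15->9, 1->1, 20->11, 5->4, 16->10, 9->7, 6->5, 7->6, 13->8, 4->3
rank(y): 11->11, 6->6, 5->5, 2->2, 4->4, 10->10, 7->7, 1->1, 9->9, 8->8, 3->3
Step 2: d_i = R_x(i) - R_y(i); compute d_i^2.
  (2-11)^2=81, (9-6)^2=9, (1-5)^2=16, (11-2)^2=81, (4-4)^2=0, (10-10)^2=0, (7-7)^2=0, (5-1)^2=16, (6-9)^2=9, (8-8)^2=0, (3-3)^2=0
sum(d^2) = 212.
Step 3: rho = 1 - 6*212 / (11*(11^2 - 1)) = 1 - 1272/1320 = 0.036364.
Step 4: Under H0, t = rho * sqrt((n-2)/(1-rho^2)) = 0.1092 ~ t(9).
Step 5: Two-sided p-value from the t-distribution with 9 df = 0.915468.
Step 6: alpha = 0.1. fail to reject H0.

rho = 0.0364, p = 0.915468, fail to reject H0 at alpha = 0.1.


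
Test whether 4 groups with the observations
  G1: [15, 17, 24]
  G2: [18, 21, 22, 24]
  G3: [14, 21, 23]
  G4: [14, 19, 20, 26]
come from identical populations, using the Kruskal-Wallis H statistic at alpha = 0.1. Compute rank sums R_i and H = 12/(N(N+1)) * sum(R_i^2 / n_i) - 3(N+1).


Step 1: Combine all N = 14 observations and assign midranks.
sorted (value, group, rank): (14,G3,1.5), (14,G4,1.5), (15,G1,3), (17,G1,4), (18,G2,5), (19,G4,6), (20,G4,7), (21,G2,8.5), (21,G3,8.5), (22,G2,10), (23,G3,11), (24,G1,12.5), (24,G2,12.5), (26,G4,14)
Step 2: Sum ranks within each group.
R_1 = 19.5 (n_1 = 3)
R_2 = 36 (n_2 = 4)
R_3 = 21 (n_3 = 3)
R_4 = 28.5 (n_4 = 4)
Step 3: H = 12/(N(N+1)) * sum(R_i^2/n_i) - 3(N+1)
     = 12/(14*15) * (19.5^2/3 + 36^2/4 + 21^2/3 + 28.5^2/4) - 3*15
     = 0.057143 * 800.812 - 45
     = 0.760714.
Step 4: Ties present; correction factor C = 1 - 18/(14^3 - 14) = 0.993407. Corrected H = 0.760714 / 0.993407 = 0.765763.
Step 5: Under H0, H ~ chi^2(3); p-value = 0.857637.
Step 6: alpha = 0.1. fail to reject H0.

H = 0.7658, df = 3, p = 0.857637, fail to reject H0.


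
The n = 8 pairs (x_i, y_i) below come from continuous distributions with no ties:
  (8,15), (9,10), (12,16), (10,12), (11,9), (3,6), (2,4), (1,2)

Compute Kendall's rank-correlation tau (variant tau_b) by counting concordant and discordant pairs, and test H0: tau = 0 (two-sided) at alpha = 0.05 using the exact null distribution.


Step 1: Enumerate the 28 unordered pairs (i,j) with i<j and classify each by sign(x_j-x_i) * sign(y_j-y_i).
  (1,2):dx=+1,dy=-5->D; (1,3):dx=+4,dy=+1->C; (1,4):dx=+2,dy=-3->D; (1,5):dx=+3,dy=-6->D
  (1,6):dx=-5,dy=-9->C; (1,7):dx=-6,dy=-11->C; (1,8):dx=-7,dy=-13->C; (2,3):dx=+3,dy=+6->C
  (2,4):dx=+1,dy=+2->C; (2,5):dx=+2,dy=-1->D; (2,6):dx=-6,dy=-4->C; (2,7):dx=-7,dy=-6->C
  (2,8):dx=-8,dy=-8->C; (3,4):dx=-2,dy=-4->C; (3,5):dx=-1,dy=-7->C; (3,6):dx=-9,dy=-10->C
  (3,7):dx=-10,dy=-12->C; (3,8):dx=-11,dy=-14->C; (4,5):dx=+1,dy=-3->D; (4,6):dx=-7,dy=-6->C
  (4,7):dx=-8,dy=-8->C; (4,8):dx=-9,dy=-10->C; (5,6):dx=-8,dy=-3->C; (5,7):dx=-9,dy=-5->C
  (5,8):dx=-10,dy=-7->C; (6,7):dx=-1,dy=-2->C; (6,8):dx=-2,dy=-4->C; (7,8):dx=-1,dy=-2->C
Step 2: C = 23, D = 5, total pairs = 28.
Step 3: tau = (C - D)/(n(n-1)/2) = (23 - 5)/28 = 0.642857.
Step 4: Exact two-sided p-value (enumerate n! = 40320 permutations of y under H0): p = 0.031151.
Step 5: alpha = 0.05. reject H0.

tau_b = 0.6429 (C=23, D=5), p = 0.031151, reject H0.


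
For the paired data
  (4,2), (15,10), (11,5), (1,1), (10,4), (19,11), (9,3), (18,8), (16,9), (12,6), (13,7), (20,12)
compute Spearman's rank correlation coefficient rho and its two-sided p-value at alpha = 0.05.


Step 1: Rank x and y separately (midranks; no ties here).
rank(x): 4->2, 15->8, 11->5, 1->1, 10->4, 19->11, 9->3, 18->10, 16->9, 12->6, 13->7, 20->12
rank(y): 2->2, 10->10, 5->5, 1->1, 4->4, 11->11, 3->3, 8->8, 9->9, 6->6, 7->7, 12->12
Step 2: d_i = R_x(i) - R_y(i); compute d_i^2.
  (2-2)^2=0, (8-10)^2=4, (5-5)^2=0, (1-1)^2=0, (4-4)^2=0, (11-11)^2=0, (3-3)^2=0, (10-8)^2=4, (9-9)^2=0, (6-6)^2=0, (7-7)^2=0, (12-12)^2=0
sum(d^2) = 8.
Step 3: rho = 1 - 6*8 / (12*(12^2 - 1)) = 1 - 48/1716 = 0.972028.
Step 4: Under H0, t = rho * sqrt((n-2)/(1-rho^2)) = 13.0876 ~ t(10).
Step 5: Two-sided p-value from the t-distribution with 10 df = 0.000000.
Step 6: alpha = 0.05. reject H0.

rho = 0.9720, p = 0.000000, reject H0 at alpha = 0.05.


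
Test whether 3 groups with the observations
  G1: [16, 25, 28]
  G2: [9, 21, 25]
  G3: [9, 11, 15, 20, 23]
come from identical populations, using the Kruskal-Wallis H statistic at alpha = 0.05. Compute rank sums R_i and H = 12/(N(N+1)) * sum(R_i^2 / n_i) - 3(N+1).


Step 1: Combine all N = 11 observations and assign midranks.
sorted (value, group, rank): (9,G2,1.5), (9,G3,1.5), (11,G3,3), (15,G3,4), (16,G1,5), (20,G3,6), (21,G2,7), (23,G3,8), (25,G1,9.5), (25,G2,9.5), (28,G1,11)
Step 2: Sum ranks within each group.
R_1 = 25.5 (n_1 = 3)
R_2 = 18 (n_2 = 3)
R_3 = 22.5 (n_3 = 5)
Step 3: H = 12/(N(N+1)) * sum(R_i^2/n_i) - 3(N+1)
     = 12/(11*12) * (25.5^2/3 + 18^2/3 + 22.5^2/5) - 3*12
     = 0.090909 * 426 - 36
     = 2.727273.
Step 4: Ties present; correction factor C = 1 - 12/(11^3 - 11) = 0.990909. Corrected H = 2.727273 / 0.990909 = 2.752294.
Step 5: Under H0, H ~ chi^2(2); p-value = 0.252550.
Step 6: alpha = 0.05. fail to reject H0.

H = 2.7523, df = 2, p = 0.252550, fail to reject H0.


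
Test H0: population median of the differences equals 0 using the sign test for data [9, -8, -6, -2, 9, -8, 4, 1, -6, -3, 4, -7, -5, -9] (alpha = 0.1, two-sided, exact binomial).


Step 1: Discard zero differences. Original n = 14; n_eff = number of nonzero differences = 14.
Nonzero differences (with sign): +9, -8, -6, -2, +9, -8, +4, +1, -6, -3, +4, -7, -5, -9
Step 2: Count signs: positive = 5, negative = 9.
Step 3: Under H0: P(positive) = 0.5, so the number of positives S ~ Bin(14, 0.5).
Step 4: Two-sided exact p-value = sum of Bin(14,0.5) probabilities at or below the observed probability = 0.423950.
Step 5: alpha = 0.1. fail to reject H0.

n_eff = 14, pos = 5, neg = 9, p = 0.423950, fail to reject H0.


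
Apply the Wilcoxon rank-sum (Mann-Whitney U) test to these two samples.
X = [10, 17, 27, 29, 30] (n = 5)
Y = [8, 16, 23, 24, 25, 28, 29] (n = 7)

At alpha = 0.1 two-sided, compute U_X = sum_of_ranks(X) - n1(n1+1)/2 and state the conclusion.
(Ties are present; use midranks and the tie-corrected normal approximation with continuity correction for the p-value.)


Step 1: Combine and sort all 12 observations; assign midranks.
sorted (value, group): (8,Y), (10,X), (16,Y), (17,X), (23,Y), (24,Y), (25,Y), (27,X), (28,Y), (29,X), (29,Y), (30,X)
ranks: 8->1, 10->2, 16->3, 17->4, 23->5, 24->6, 25->7, 27->8, 28->9, 29->10.5, 29->10.5, 30->12
Step 2: Rank sum for X: R1 = 2 + 4 + 8 + 10.5 + 12 = 36.5.
Step 3: U_X = R1 - n1(n1+1)/2 = 36.5 - 5*6/2 = 36.5 - 15 = 21.5.
       U_Y = n1*n2 - U_X = 35 - 21.5 = 13.5.
Step 4: Ties are present, so use the tie-corrected normal approximation (with continuity correction) for the p-value.
Step 5: p-value = 0.569088; compare to alpha = 0.1. fail to reject H0.

U_X = 21.5, p = 0.569088, fail to reject H0 at alpha = 0.1.


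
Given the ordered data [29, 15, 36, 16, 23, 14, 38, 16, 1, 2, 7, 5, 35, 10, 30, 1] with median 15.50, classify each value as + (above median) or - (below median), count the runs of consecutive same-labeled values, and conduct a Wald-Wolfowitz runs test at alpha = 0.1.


Step 1: Compute median = 15.50; label A = above, B = below.
Labels in order: ABAAABAABBBBABAB  (n_A = 8, n_B = 8)
Step 2: Count runs R = 10.
Step 3: Under H0 (random ordering), E[R] = 2*n_A*n_B/(n_A+n_B) + 1 = 2*8*8/16 + 1 = 9.0000.
        Var[R] = 2*n_A*n_B*(2*n_A*n_B - n_A - n_B) / ((n_A+n_B)^2 * (n_A+n_B-1)) = 14336/3840 = 3.7333.
        SD[R] = 1.9322.
Step 4: Continuity-corrected z = (R - 0.5 - E[R]) / SD[R] = (10 - 0.5 - 9.0000) / 1.9322 = 0.2588.
Step 5: Two-sided p-value via normal approximation = 2*(1 - Phi(|z|)) = 0.795809.
Step 6: alpha = 0.1. fail to reject H0.

R = 10, z = 0.2588, p = 0.795809, fail to reject H0.


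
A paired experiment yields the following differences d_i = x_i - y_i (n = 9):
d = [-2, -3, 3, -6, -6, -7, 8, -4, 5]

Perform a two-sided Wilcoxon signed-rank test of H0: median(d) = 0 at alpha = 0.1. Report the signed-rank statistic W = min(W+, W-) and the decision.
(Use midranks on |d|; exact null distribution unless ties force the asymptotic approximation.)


Step 1: Drop any zero differences (none here) and take |d_i|.
|d| = [2, 3, 3, 6, 6, 7, 8, 4, 5]
Step 2: Midrank |d_i| (ties get averaged ranks).
ranks: |2|->1, |3|->2.5, |3|->2.5, |6|->6.5, |6|->6.5, |7|->8, |8|->9, |4|->4, |5|->5
Step 3: Attach original signs; sum ranks with positive sign and with negative sign.
W+ = 2.5 + 9 + 5 = 16.5
W- = 1 + 2.5 + 6.5 + 6.5 + 8 + 4 = 28.5
(Check: W+ + W- = 45 should equal n(n+1)/2 = 45.)
Step 4: Test statistic W = min(W+, W-) = 16.5.
Step 5: Ties in |d|, so use the tie-corrected normal approximation.
        E[W] = n(n+1)/4 = 9*10/4 = 22.5.
        Tie groups: |d|=3 (t=2), |d|=6 (t=2); sum(t^3 - t) = 12.
        Var[W] = n(n+1)(2n+1)/24 - sum(t^3-t)/48 = 1710/24 - 12/48 = 71.
        z = (W - E[W]) / sqrt(Var[W]) = (16.5 - 22.5) / 8.4261 = -0.7121.
        Two-sided p = 2*Phi(z) = 0.476422.
Step 6: alpha = 0.1. fail to reject H0.

W+ = 16.5, W- = 28.5, W = min = 16.5, p = 0.476422, fail to reject H0.


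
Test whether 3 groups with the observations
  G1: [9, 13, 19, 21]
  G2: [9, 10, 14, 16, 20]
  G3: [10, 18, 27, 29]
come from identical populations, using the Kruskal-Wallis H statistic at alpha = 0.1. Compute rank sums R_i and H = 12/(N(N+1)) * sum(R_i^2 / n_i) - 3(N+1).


Step 1: Combine all N = 13 observations and assign midranks.
sorted (value, group, rank): (9,G1,1.5), (9,G2,1.5), (10,G2,3.5), (10,G3,3.5), (13,G1,5), (14,G2,6), (16,G2,7), (18,G3,8), (19,G1,9), (20,G2,10), (21,G1,11), (27,G3,12), (29,G3,13)
Step 2: Sum ranks within each group.
R_1 = 26.5 (n_1 = 4)
R_2 = 28 (n_2 = 5)
R_3 = 36.5 (n_3 = 4)
Step 3: H = 12/(N(N+1)) * sum(R_i^2/n_i) - 3(N+1)
     = 12/(13*14) * (26.5^2/4 + 28^2/5 + 36.5^2/4) - 3*14
     = 0.065934 * 665.425 - 42
     = 1.874176.
Step 4: Ties present; correction factor C = 1 - 12/(13^3 - 13) = 0.994505. Corrected H = 1.874176 / 0.994505 = 1.884530.
Step 5: Under H0, H ~ chi^2(2); p-value = 0.389744.
Step 6: alpha = 0.1. fail to reject H0.

H = 1.8845, df = 2, p = 0.389744, fail to reject H0.


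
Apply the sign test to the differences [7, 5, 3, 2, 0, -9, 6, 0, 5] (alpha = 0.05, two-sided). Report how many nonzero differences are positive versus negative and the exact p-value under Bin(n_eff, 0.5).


Step 1: Discard zero differences. Original n = 9; n_eff = number of nonzero differences = 7.
Nonzero differences (with sign): +7, +5, +3, +2, -9, +6, +5
Step 2: Count signs: positive = 6, negative = 1.
Step 3: Under H0: P(positive) = 0.5, so the number of positives S ~ Bin(7, 0.5).
Step 4: Two-sided exact p-value = sum of Bin(7,0.5) probabilities at or below the observed probability = 0.125000.
Step 5: alpha = 0.05. fail to reject H0.

n_eff = 7, pos = 6, neg = 1, p = 0.125000, fail to reject H0.


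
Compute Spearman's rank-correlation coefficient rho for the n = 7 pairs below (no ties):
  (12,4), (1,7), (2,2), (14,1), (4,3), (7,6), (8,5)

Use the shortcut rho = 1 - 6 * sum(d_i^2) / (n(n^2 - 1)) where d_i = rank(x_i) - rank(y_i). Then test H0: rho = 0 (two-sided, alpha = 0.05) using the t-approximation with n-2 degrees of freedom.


Step 1: Rank x and y separately (midranks; no ties here).
rank(x): 12->6, 1->1, 2->2, 14->7, 4->3, 7->4, 8->5
rank(y): 4->4, 7->7, 2->2, 1->1, 3->3, 6->6, 5->5
Step 2: d_i = R_x(i) - R_y(i); compute d_i^2.
  (6-4)^2=4, (1-7)^2=36, (2-2)^2=0, (7-1)^2=36, (3-3)^2=0, (4-6)^2=4, (5-5)^2=0
sum(d^2) = 80.
Step 3: rho = 1 - 6*80 / (7*(7^2 - 1)) = 1 - 480/336 = -0.428571.
Step 4: Under H0, t = rho * sqrt((n-2)/(1-rho^2)) = -1.0607 ~ t(5).
Step 5: Two-sided p-value from the t-distribution with 5 df = 0.337368.
Step 6: alpha = 0.05. fail to reject H0.

rho = -0.4286, p = 0.337368, fail to reject H0 at alpha = 0.05.


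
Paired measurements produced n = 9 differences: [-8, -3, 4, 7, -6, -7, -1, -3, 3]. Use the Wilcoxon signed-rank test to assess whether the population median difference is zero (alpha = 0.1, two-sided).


Step 1: Drop any zero differences (none here) and take |d_i|.
|d| = [8, 3, 4, 7, 6, 7, 1, 3, 3]
Step 2: Midrank |d_i| (ties get averaged ranks).
ranks: |8|->9, |3|->3, |4|->5, |7|->7.5, |6|->6, |7|->7.5, |1|->1, |3|->3, |3|->3
Step 3: Attach original signs; sum ranks with positive sign and with negative sign.
W+ = 5 + 7.5 + 3 = 15.5
W- = 9 + 3 + 6 + 7.5 + 1 + 3 = 29.5
(Check: W+ + W- = 45 should equal n(n+1)/2 = 45.)
Step 4: Test statistic W = min(W+, W-) = 15.5.
Step 5: Ties in |d|, so use the tie-corrected normal approximation.
        E[W] = n(n+1)/4 = 9*10/4 = 22.5.
        Tie groups: |d|=3 (t=3), |d|=7 (t=2); sum(t^3 - t) = 30.
        Var[W] = n(n+1)(2n+1)/24 - sum(t^3-t)/48 = 1710/24 - 30/48 = 70.625.
        z = (W - E[W]) / sqrt(Var[W]) = (15.5 - 22.5) / 8.4039 = -0.8329.
        Two-sided p = 2*Phi(z) = 0.404873.
Step 6: alpha = 0.1. fail to reject H0.

W+ = 15.5, W- = 29.5, W = min = 15.5, p = 0.404873, fail to reject H0.


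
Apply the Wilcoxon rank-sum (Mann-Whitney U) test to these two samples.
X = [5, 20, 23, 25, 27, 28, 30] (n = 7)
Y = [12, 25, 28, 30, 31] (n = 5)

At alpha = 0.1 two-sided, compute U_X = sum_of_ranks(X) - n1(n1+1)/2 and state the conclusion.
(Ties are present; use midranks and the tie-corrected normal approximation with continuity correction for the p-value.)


Step 1: Combine and sort all 12 observations; assign midranks.
sorted (value, group): (5,X), (12,Y), (20,X), (23,X), (25,X), (25,Y), (27,X), (28,X), (28,Y), (30,X), (30,Y), (31,Y)
ranks: 5->1, 12->2, 20->3, 23->4, 25->5.5, 25->5.5, 27->7, 28->8.5, 28->8.5, 30->10.5, 30->10.5, 31->12
Step 2: Rank sum for X: R1 = 1 + 3 + 4 + 5.5 + 7 + 8.5 + 10.5 = 39.5.
Step 3: U_X = R1 - n1(n1+1)/2 = 39.5 - 7*8/2 = 39.5 - 28 = 11.5.
       U_Y = n1*n2 - U_X = 35 - 11.5 = 23.5.
Step 4: Ties are present, so use the tie-corrected normal approximation (with continuity correction) for the p-value.
Step 5: p-value = 0.369228; compare to alpha = 0.1. fail to reject H0.

U_X = 11.5, p = 0.369228, fail to reject H0 at alpha = 0.1.


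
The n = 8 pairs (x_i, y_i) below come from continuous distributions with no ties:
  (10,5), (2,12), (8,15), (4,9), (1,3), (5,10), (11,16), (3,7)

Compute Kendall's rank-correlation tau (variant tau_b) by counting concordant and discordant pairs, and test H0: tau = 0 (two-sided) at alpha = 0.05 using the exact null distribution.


Step 1: Enumerate the 28 unordered pairs (i,j) with i<j and classify each by sign(x_j-x_i) * sign(y_j-y_i).
  (1,2):dx=-8,dy=+7->D; (1,3):dx=-2,dy=+10->D; (1,4):dx=-6,dy=+4->D; (1,5):dx=-9,dy=-2->C
  (1,6):dx=-5,dy=+5->D; (1,7):dx=+1,dy=+11->C; (1,8):dx=-7,dy=+2->D; (2,3):dx=+6,dy=+3->C
  (2,4):dx=+2,dy=-3->D; (2,5):dx=-1,dy=-9->C; (2,6):dx=+3,dy=-2->D; (2,7):dx=+9,dy=+4->C
  (2,8):dx=+1,dy=-5->D; (3,4):dx=-4,dy=-6->C; (3,5):dx=-7,dy=-12->C; (3,6):dx=-3,dy=-5->C
  (3,7):dx=+3,dy=+1->C; (3,8):dx=-5,dy=-8->C; (4,5):dx=-3,dy=-6->C; (4,6):dx=+1,dy=+1->C
  (4,7):dx=+7,dy=+7->C; (4,8):dx=-1,dy=-2->C; (5,6):dx=+4,dy=+7->C; (5,7):dx=+10,dy=+13->C
  (5,8):dx=+2,dy=+4->C; (6,7):dx=+6,dy=+6->C; (6,8):dx=-2,dy=-3->C; (7,8):dx=-8,dy=-9->C
Step 2: C = 20, D = 8, total pairs = 28.
Step 3: tau = (C - D)/(n(n-1)/2) = (20 - 8)/28 = 0.428571.
Step 4: Exact two-sided p-value (enumerate n! = 40320 permutations of y under H0): p = 0.178869.
Step 5: alpha = 0.05. fail to reject H0.

tau_b = 0.4286 (C=20, D=8), p = 0.178869, fail to reject H0.


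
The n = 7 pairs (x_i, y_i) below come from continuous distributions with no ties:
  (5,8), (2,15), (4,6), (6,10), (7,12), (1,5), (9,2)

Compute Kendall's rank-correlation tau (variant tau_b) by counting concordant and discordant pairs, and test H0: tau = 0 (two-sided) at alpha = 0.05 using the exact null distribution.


Step 1: Enumerate the 21 unordered pairs (i,j) with i<j and classify each by sign(x_j-x_i) * sign(y_j-y_i).
  (1,2):dx=-3,dy=+7->D; (1,3):dx=-1,dy=-2->C; (1,4):dx=+1,dy=+2->C; (1,5):dx=+2,dy=+4->C
  (1,6):dx=-4,dy=-3->C; (1,7):dx=+4,dy=-6->D; (2,3):dx=+2,dy=-9->D; (2,4):dx=+4,dy=-5->D
  (2,5):dx=+5,dy=-3->D; (2,6):dx=-1,dy=-10->C; (2,7):dx=+7,dy=-13->D; (3,4):dx=+2,dy=+4->C
  (3,5):dx=+3,dy=+6->C; (3,6):dx=-3,dy=-1->C; (3,7):dx=+5,dy=-4->D; (4,5):dx=+1,dy=+2->C
  (4,6):dx=-5,dy=-5->C; (4,7):dx=+3,dy=-8->D; (5,6):dx=-6,dy=-7->C; (5,7):dx=+2,dy=-10->D
  (6,7):dx=+8,dy=-3->D
Step 2: C = 11, D = 10, total pairs = 21.
Step 3: tau = (C - D)/(n(n-1)/2) = (11 - 10)/21 = 0.047619.
Step 4: Exact two-sided p-value (enumerate n! = 5040 permutations of y under H0): p = 1.000000.
Step 5: alpha = 0.05. fail to reject H0.

tau_b = 0.0476 (C=11, D=10), p = 1.000000, fail to reject H0.


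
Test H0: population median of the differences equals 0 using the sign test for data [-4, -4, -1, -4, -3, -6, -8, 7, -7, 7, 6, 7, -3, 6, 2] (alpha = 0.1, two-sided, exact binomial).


Step 1: Discard zero differences. Original n = 15; n_eff = number of nonzero differences = 15.
Nonzero differences (with sign): -4, -4, -1, -4, -3, -6, -8, +7, -7, +7, +6, +7, -3, +6, +2
Step 2: Count signs: positive = 6, negative = 9.
Step 3: Under H0: P(positive) = 0.5, so the number of positives S ~ Bin(15, 0.5).
Step 4: Two-sided exact p-value = sum of Bin(15,0.5) probabilities at or below the observed probability = 0.607239.
Step 5: alpha = 0.1. fail to reject H0.

n_eff = 15, pos = 6, neg = 9, p = 0.607239, fail to reject H0.


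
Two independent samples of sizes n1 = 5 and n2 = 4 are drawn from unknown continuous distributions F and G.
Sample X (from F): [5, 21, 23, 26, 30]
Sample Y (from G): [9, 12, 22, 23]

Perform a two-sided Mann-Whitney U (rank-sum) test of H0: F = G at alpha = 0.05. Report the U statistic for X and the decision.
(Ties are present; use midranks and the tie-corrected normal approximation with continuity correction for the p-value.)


Step 1: Combine and sort all 9 observations; assign midranks.
sorted (value, group): (5,X), (9,Y), (12,Y), (21,X), (22,Y), (23,X), (23,Y), (26,X), (30,X)
ranks: 5->1, 9->2, 12->3, 21->4, 22->5, 23->6.5, 23->6.5, 26->8, 30->9
Step 2: Rank sum for X: R1 = 1 + 4 + 6.5 + 8 + 9 = 28.5.
Step 3: U_X = R1 - n1(n1+1)/2 = 28.5 - 5*6/2 = 28.5 - 15 = 13.5.
       U_Y = n1*n2 - U_X = 20 - 13.5 = 6.5.
Step 4: Ties are present, so use the tie-corrected normal approximation (with continuity correction) for the p-value.
Step 5: p-value = 0.460558; compare to alpha = 0.05. fail to reject H0.

U_X = 13.5, p = 0.460558, fail to reject H0 at alpha = 0.05.


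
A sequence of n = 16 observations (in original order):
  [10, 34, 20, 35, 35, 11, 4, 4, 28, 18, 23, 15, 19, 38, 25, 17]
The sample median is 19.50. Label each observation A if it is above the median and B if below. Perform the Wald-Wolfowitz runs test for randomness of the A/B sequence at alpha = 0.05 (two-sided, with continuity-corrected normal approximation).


Step 1: Compute median = 19.50; label A = above, B = below.
Labels in order: BAAAABBBABABBAAB  (n_A = 8, n_B = 8)
Step 2: Count runs R = 9.
Step 3: Under H0 (random ordering), E[R] = 2*n_A*n_B/(n_A+n_B) + 1 = 2*8*8/16 + 1 = 9.0000.
        Var[R] = 2*n_A*n_B*(2*n_A*n_B - n_A - n_B) / ((n_A+n_B)^2 * (n_A+n_B-1)) = 14336/3840 = 3.7333.
        SD[R] = 1.9322.
Step 4: R = E[R], so z = 0 with no continuity correction.
Step 5: Two-sided p-value via normal approximation = 2*(1 - Phi(|z|)) = 1.000000.
Step 6: alpha = 0.05. fail to reject H0.

R = 9, z = 0.0000, p = 1.000000, fail to reject H0.


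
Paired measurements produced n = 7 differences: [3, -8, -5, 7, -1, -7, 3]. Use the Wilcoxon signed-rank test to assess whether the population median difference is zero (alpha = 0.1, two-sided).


Step 1: Drop any zero differences (none here) and take |d_i|.
|d| = [3, 8, 5, 7, 1, 7, 3]
Step 2: Midrank |d_i| (ties get averaged ranks).
ranks: |3|->2.5, |8|->7, |5|->4, |7|->5.5, |1|->1, |7|->5.5, |3|->2.5
Step 3: Attach original signs; sum ranks with positive sign and with negative sign.
W+ = 2.5 + 5.5 + 2.5 = 10.5
W- = 7 + 4 + 1 + 5.5 = 17.5
(Check: W+ + W- = 28 should equal n(n+1)/2 = 28.)
Step 4: Test statistic W = min(W+, W-) = 10.5.
Step 5: Ties in |d|, so use the tie-corrected normal approximation.
        E[W] = n(n+1)/4 = 7*8/4 = 14.
        Tie groups: |d|=3 (t=2), |d|=7 (t=2); sum(t^3 - t) = 12.
        Var[W] = n(n+1)(2n+1)/24 - sum(t^3-t)/48 = 840/24 - 12/48 = 34.75.
        z = (W - E[W]) / sqrt(Var[W]) = (10.5 - 14) / 5.8949 = -0.5937.
        Two-sided p = 2*Phi(z) = 0.552691.
Step 6: alpha = 0.1. fail to reject H0.

W+ = 10.5, W- = 17.5, W = min = 10.5, p = 0.552691, fail to reject H0.


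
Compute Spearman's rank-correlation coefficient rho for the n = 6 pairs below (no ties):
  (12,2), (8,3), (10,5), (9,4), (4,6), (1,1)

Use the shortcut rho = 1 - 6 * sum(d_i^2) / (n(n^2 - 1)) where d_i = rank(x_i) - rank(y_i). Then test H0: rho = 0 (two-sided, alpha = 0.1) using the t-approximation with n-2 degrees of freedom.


Step 1: Rank x and y separately (midranks; no ties here).
rank(x): 12->6, 8->3, 10->5, 9->4, 4->2, 1->1
rank(y): 2->2, 3->3, 5->5, 4->4, 6->6, 1->1
Step 2: d_i = R_x(i) - R_y(i); compute d_i^2.
  (6-2)^2=16, (3-3)^2=0, (5-5)^2=0, (4-4)^2=0, (2-6)^2=16, (1-1)^2=0
sum(d^2) = 32.
Step 3: rho = 1 - 6*32 / (6*(6^2 - 1)) = 1 - 192/210 = 0.085714.
Step 4: Under H0, t = rho * sqrt((n-2)/(1-rho^2)) = 0.1721 ~ t(4).
Step 5: Two-sided p-value from the t-distribution with 4 df = 0.871743.
Step 6: alpha = 0.1. fail to reject H0.

rho = 0.0857, p = 0.871743, fail to reject H0 at alpha = 0.1.


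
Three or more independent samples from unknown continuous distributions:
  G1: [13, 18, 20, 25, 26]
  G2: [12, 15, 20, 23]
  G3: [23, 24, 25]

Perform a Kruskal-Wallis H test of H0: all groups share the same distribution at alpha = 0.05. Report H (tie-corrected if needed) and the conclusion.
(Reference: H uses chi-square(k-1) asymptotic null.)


Step 1: Combine all N = 12 observations and assign midranks.
sorted (value, group, rank): (12,G2,1), (13,G1,2), (15,G2,3), (18,G1,4), (20,G1,5.5), (20,G2,5.5), (23,G2,7.5), (23,G3,7.5), (24,G3,9), (25,G1,10.5), (25,G3,10.5), (26,G1,12)
Step 2: Sum ranks within each group.
R_1 = 34 (n_1 = 5)
R_2 = 17 (n_2 = 4)
R_3 = 27 (n_3 = 3)
Step 3: H = 12/(N(N+1)) * sum(R_i^2/n_i) - 3(N+1)
     = 12/(12*13) * (34^2/5 + 17^2/4 + 27^2/3) - 3*13
     = 0.076923 * 546.45 - 39
     = 3.034615.
Step 4: Ties present; correction factor C = 1 - 18/(12^3 - 12) = 0.989510. Corrected H = 3.034615 / 0.989510 = 3.066784.
Step 5: Under H0, H ~ chi^2(2); p-value = 0.215802.
Step 6: alpha = 0.05. fail to reject H0.

H = 3.0668, df = 2, p = 0.215802, fail to reject H0.


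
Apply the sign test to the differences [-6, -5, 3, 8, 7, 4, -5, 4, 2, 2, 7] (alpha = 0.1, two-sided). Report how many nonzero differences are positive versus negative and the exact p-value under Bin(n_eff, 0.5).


Step 1: Discard zero differences. Original n = 11; n_eff = number of nonzero differences = 11.
Nonzero differences (with sign): -6, -5, +3, +8, +7, +4, -5, +4, +2, +2, +7
Step 2: Count signs: positive = 8, negative = 3.
Step 3: Under H0: P(positive) = 0.5, so the number of positives S ~ Bin(11, 0.5).
Step 4: Two-sided exact p-value = sum of Bin(11,0.5) probabilities at or below the observed probability = 0.226562.
Step 5: alpha = 0.1. fail to reject H0.

n_eff = 11, pos = 8, neg = 3, p = 0.226562, fail to reject H0.


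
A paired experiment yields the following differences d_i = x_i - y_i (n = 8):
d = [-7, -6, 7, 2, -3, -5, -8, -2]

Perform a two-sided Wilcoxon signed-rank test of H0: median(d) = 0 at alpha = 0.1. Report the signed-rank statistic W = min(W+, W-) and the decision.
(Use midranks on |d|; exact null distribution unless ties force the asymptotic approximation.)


Step 1: Drop any zero differences (none here) and take |d_i|.
|d| = [7, 6, 7, 2, 3, 5, 8, 2]
Step 2: Midrank |d_i| (ties get averaged ranks).
ranks: |7|->6.5, |6|->5, |7|->6.5, |2|->1.5, |3|->3, |5|->4, |8|->8, |2|->1.5
Step 3: Attach original signs; sum ranks with positive sign and with negative sign.
W+ = 6.5 + 1.5 = 8
W- = 6.5 + 5 + 3 + 4 + 8 + 1.5 = 28
(Check: W+ + W- = 36 should equal n(n+1)/2 = 36.)
Step 4: Test statistic W = min(W+, W-) = 8.
Step 5: Ties in |d|, so use the tie-corrected normal approximation.
        E[W] = n(n+1)/4 = 8*9/4 = 18.
        Tie groups: |d|=2 (t=2), |d|=7 (t=2); sum(t^3 - t) = 12.
        Var[W] = n(n+1)(2n+1)/24 - sum(t^3-t)/48 = 1224/24 - 12/48 = 50.75.
        z = (W - E[W]) / sqrt(Var[W]) = (8 - 18) / 7.1239 = -1.4037.
        Two-sided p = 2*Phi(z) = 0.160401.
Step 6: alpha = 0.1. fail to reject H0.

W+ = 8, W- = 28, W = min = 8, p = 0.160401, fail to reject H0.


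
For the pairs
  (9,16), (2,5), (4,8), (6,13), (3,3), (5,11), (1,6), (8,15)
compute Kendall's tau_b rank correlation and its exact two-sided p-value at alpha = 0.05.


Step 1: Enumerate the 28 unordered pairs (i,j) with i<j and classify each by sign(x_j-x_i) * sign(y_j-y_i).
  (1,2):dx=-7,dy=-11->C; (1,3):dx=-5,dy=-8->C; (1,4):dx=-3,dy=-3->C; (1,5):dx=-6,dy=-13->C
  (1,6):dx=-4,dy=-5->C; (1,7):dx=-8,dy=-10->C; (1,8):dx=-1,dy=-1->C; (2,3):dx=+2,dy=+3->C
  (2,4):dx=+4,dy=+8->C; (2,5):dx=+1,dy=-2->D; (2,6):dx=+3,dy=+6->C; (2,7):dx=-1,dy=+1->D
  (2,8):dx=+6,dy=+10->C; (3,4):dx=+2,dy=+5->C; (3,5):dx=-1,dy=-5->C; (3,6):dx=+1,dy=+3->C
  (3,7):dx=-3,dy=-2->C; (3,8):dx=+4,dy=+7->C; (4,5):dx=-3,dy=-10->C; (4,6):dx=-1,dy=-2->C
  (4,7):dx=-5,dy=-7->C; (4,8):dx=+2,dy=+2->C; (5,6):dx=+2,dy=+8->C; (5,7):dx=-2,dy=+3->D
  (5,8):dx=+5,dy=+12->C; (6,7):dx=-4,dy=-5->C; (6,8):dx=+3,dy=+4->C; (7,8):dx=+7,dy=+9->C
Step 2: C = 25, D = 3, total pairs = 28.
Step 3: tau = (C - D)/(n(n-1)/2) = (25 - 3)/28 = 0.785714.
Step 4: Exact two-sided p-value (enumerate n! = 40320 permutations of y under H0): p = 0.005506.
Step 5: alpha = 0.05. reject H0.

tau_b = 0.7857 (C=25, D=3), p = 0.005506, reject H0.


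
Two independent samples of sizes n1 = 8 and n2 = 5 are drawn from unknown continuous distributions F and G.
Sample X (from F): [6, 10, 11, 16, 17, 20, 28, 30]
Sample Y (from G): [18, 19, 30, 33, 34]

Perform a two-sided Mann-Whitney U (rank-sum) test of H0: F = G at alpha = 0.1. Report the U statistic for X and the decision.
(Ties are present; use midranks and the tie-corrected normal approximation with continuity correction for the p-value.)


Step 1: Combine and sort all 13 observations; assign midranks.
sorted (value, group): (6,X), (10,X), (11,X), (16,X), (17,X), (18,Y), (19,Y), (20,X), (28,X), (30,X), (30,Y), (33,Y), (34,Y)
ranks: 6->1, 10->2, 11->3, 16->4, 17->5, 18->6, 19->7, 20->8, 28->9, 30->10.5, 30->10.5, 33->12, 34->13
Step 2: Rank sum for X: R1 = 1 + 2 + 3 + 4 + 5 + 8 + 9 + 10.5 = 42.5.
Step 3: U_X = R1 - n1(n1+1)/2 = 42.5 - 8*9/2 = 42.5 - 36 = 6.5.
       U_Y = n1*n2 - U_X = 40 - 6.5 = 33.5.
Step 4: Ties are present, so use the tie-corrected normal approximation (with continuity correction) for the p-value.
Step 5: p-value = 0.056699; compare to alpha = 0.1. reject H0.

U_X = 6.5, p = 0.056699, reject H0 at alpha = 0.1.
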